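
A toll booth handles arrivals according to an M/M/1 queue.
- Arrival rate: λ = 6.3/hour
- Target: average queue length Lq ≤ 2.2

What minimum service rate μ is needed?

For M/M/1: Lq = λ²/(μ(μ-λ))
Need Lq ≤ 2.2, i.e. μ(μ-λ) ≥ λ²/2.2
μ² - 6.3μ - 39.69/2.2 ≥ 0  →  μ² - 6.3μ - 18.0409 ≥ 0
Quadratic formula (positive root): μ = [λ + √(λ² + 4×18.0409)]/2
Discriminant: 39.69 + 4×18.0409 = 111.8536, √111.8536 = 10.57609
μ ≥ (6.3 + 10.57609)/2 = 8.4380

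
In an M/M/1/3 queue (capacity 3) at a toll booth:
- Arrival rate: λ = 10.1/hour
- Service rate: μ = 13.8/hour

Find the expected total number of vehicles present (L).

ρ = λ/μ = 10.1/13.8 = 0.7319
P₀ = (1-ρ)/(1-ρ^(K+1)) = (1-0.7319)/(1-0.7319^4) = 0.2681/0.7130 = 0.3760
P_K = P₀×ρ^K = 0.3760 × 0.7319^3 = 0.3760 × 0.3921 = 0.1474
L = ρ[1 - (K+1)ρ^K + Kρ^(K+1)] / [(1-ρ)(1-ρ^(K+1))]
L = 0.7319 × (1 - 4×0.3920624 + 3×0.2869505) / ((1 - 0.7319) × (1 - 0.2869505)) = 1.1202 vehicles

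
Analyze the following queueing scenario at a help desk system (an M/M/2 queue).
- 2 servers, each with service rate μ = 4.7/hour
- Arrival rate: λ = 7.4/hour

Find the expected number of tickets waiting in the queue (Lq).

Traffic intensity: ρ = λ/(cμ) = 7.4/(2×4.7) = 0.7872
Since ρ = 0.7872 < 1, system is stable.
Offered load a = λ/μ = cρ = 7.4/4.7 = 1.5745
P₀ = [ Σₙ₌₀^1 aⁿ/n! + a^2/(2!(1-ρ)) ]⁻¹
Σ = a^0/0! + a^1/1! = 1.0000 + 1.5745 = 2.5745
a^2/(2!(1-ρ)) = 2.47895/(2 × 0.212766) = 5.8255
P₀ = 1/(2.5745 + 5.8255) = 0.1190
Lq = P₀·a^2·ρ / (2!(1-ρ)²) = 0.11905 × 2.4789 × 0.78723 / (2 × 0.045269) = 2.5660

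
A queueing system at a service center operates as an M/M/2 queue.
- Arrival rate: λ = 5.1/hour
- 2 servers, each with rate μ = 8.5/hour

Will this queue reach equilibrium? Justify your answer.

Stability requires ρ = λ/(cμ) < 1
ρ = 5.1/(2 × 8.5) = 5.1/17.00 = 0.3000
Since 0.3000 < 1, the system is STABLE.
The servers are busy 30.00% of the time.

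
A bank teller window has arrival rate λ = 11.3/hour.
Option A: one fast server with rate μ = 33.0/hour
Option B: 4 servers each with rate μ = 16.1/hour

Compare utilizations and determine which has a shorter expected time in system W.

Option A: single server μ = 33.0 (M/M/1)
  ρ_A = 11.3/33.0 = 0.3424
  W_A = 1/(μ-λ) = 1/(33.0-11.3) = 1/21.70 = 0.04608

Option B: 4 servers μ = 16.1 (M/M/4)
  ρ_B = λ/(cμ) = 11.3/(4×16.1) = 0.1755
  Offered load a = λ/μ = cρ = 11.3/16.1 = 0.7019
  P₀ = [ Σₙ₌₀^3 aⁿ/n! + a^4/(4!(1-ρ)) ]⁻¹
  Σ = a^0/0! + a^1/1! + a^2/2! + a^3/3! = 1.0000 + 0.7019 + 0.2463 + 0.05762 = 2.0058
  a^4/(4!(1-ρ)) = 0.24267/(24 × 0.82453) = 0.01226
  P₀ = 1/(2.0058 + 0.01226) = 0.4955
  Lq = P₀·a^4·ρ / (4!(1-ρ)²) = 0.4955 × 0.2427 × 0.1755 / (24 × 0.6799) = 0.001293
  Wq_B = Lq/λ = 0.00129313/11.3 = 0.00011444
  W_B = Wq_B + 1/μ = 0.00011444 + 0.062112 = 0.06223

Since W_A = 0.04608 < W_B = 0.06223, Option A (single fast server) has the shorter time in system.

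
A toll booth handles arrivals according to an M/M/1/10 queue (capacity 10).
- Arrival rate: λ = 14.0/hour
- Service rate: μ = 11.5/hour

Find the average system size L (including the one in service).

ρ = λ/μ = 14.0/11.5 = 1.21739
P₀ = (1-ρ)/(1-ρ^(K+1)) = (1-1.21739)/(1-1.21739^11) = -0.2174/-7.7042 = 0.02822
P_K = P₀×ρ^K = 0.028217 × 1.21739^10 = 0.028217 × 7.1499 = 0.2017
L = ρ[1 - (K+1)ρ^K + Kρ^(K+1)] / [(1-ρ)(1-ρ^(K+1))]
L = 1.21739 × (1 - 11×7.149856 + 10×8.704163) / ((1 - 1.21739) × (1 - 8.704163)) = 6.8278 vehicles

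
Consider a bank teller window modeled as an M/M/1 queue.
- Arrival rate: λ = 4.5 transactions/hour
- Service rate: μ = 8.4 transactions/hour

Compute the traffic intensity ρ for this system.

Server utilization: ρ = λ/μ
ρ = 4.5/8.4 = 0.5357
The server is busy 53.57% of the time.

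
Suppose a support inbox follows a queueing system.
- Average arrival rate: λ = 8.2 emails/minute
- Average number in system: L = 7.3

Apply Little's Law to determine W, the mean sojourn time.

Little's Law: L = λW, so W = L/λ
W = 7.3/8.2 = 0.8902 minutes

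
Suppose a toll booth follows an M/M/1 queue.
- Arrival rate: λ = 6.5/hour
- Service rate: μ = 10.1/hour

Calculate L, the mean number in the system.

ρ = λ/μ = 6.5/10.1 = 0.6436
For M/M/1: L = λ/(μ-λ)
L = 6.5/(10.1-6.5) = 6.5/3.60
L = 1.8056 vehicles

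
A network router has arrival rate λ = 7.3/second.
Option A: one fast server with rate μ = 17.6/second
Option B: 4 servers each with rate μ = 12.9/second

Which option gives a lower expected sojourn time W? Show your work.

Option A: single server μ = 17.6 (M/M/1)
  ρ_A = 7.3/17.6 = 0.4148
  W_A = 1/(μ-λ) = 1/(17.6-7.3) = 1/10.30 = 0.09709

Option B: 4 servers μ = 12.9 (M/M/4)
  ρ_B = λ/(cμ) = 7.3/(4×12.9) = 0.1415
  Offered load a = λ/μ = cρ = 7.3/12.9 = 0.5659
  P₀ = [ Σₙ₌₀^3 aⁿ/n! + a^4/(4!(1-ρ)) ]⁻¹
  Σ = a^0/0! + a^1/1! + a^2/2! + a^3/3! = 1.0000 + 0.5659 + 0.1601 + 0.03020 = 1.7562
  a^4/(4!(1-ρ)) = 0.10255/(24 × 0.85853) = 0.004977
  P₀ = 1/(1.7562 + 0.004977) = 0.5678
  Lq = P₀·a^4·ρ / (4!(1-ρ)²) = 0.56780 × 0.10255 × 0.14147 / (24 × 0.73707) = 0.0004657
  Wq_B = Lq/λ = 0.0004657/7.3 = 0.00006379
  W_B = Wq_B + 1/μ = 0.00006379 + 0.07752 = 0.07758

Since W_B = 0.07758 < W_A = 0.09709, Option B (multiple servers) has the shorter time in system.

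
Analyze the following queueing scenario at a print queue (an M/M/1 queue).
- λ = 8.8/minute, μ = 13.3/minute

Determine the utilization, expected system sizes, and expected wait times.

Step 1: ρ = λ/μ = 8.8/13.3 = 0.6617
Step 2: L = λ/(μ-λ) = 8.8/4.50 = 1.9556
Step 3: Lq = λ²/(μ(μ-λ)) = 77.44/(13.3×4.50) = 1.2939
Step 4: W = 1/(μ-λ) = 1/4.50 = 0.222222
Step 5: Wq = λ/(μ(μ-λ)) = 8.8/(13.3×4.50) = 0.1470
Step 6: P(0) = 1-ρ = 0.3383
Verify: L = λW = 8.8×0.222222 = 1.9556 ✔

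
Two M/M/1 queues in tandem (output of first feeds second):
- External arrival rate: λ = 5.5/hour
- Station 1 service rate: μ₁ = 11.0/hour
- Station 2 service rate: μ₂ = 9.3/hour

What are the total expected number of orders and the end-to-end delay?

By Jackson's theorem, each station behaves as independent M/M/1.
Station 1: ρ₁ = 5.5/11.0 = 0.5000, L₁ = ρ₁/(1-ρ₁) = λ/(μ₁-λ) = 5.5/5.50 = 1.0000
Station 2: ρ₂ = 5.5/9.3 = 0.5914, L₂ = ρ₂/(1-ρ₂) = λ/(μ₂-λ) = 5.5/3.80 = 1.4474
Total: L = L₁ + L₂ = 1.0000 + 1.4474 = 2.4474
W = L/λ = 2.4474/5.5 = 0.4450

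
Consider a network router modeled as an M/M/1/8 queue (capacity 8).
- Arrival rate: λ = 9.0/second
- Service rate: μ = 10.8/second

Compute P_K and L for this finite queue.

ρ = λ/μ = 9.0/10.8 = 0.83333
P₀ = (1-ρ)/(1-ρ^(K+1)) = (1-0.83333)/(1-0.83333^9) = 0.16667/0.80620 = 0.2067
P_K = P₀×ρ^K = 0.2067 × 0.83333^8 = 0.2067 × 0.2326 = 0.04808
Blocking probability P_8 = 0.04808 (4.81%)
L = ρ[1 - (K+1)ρ^K + Kρ^(K+1)] / [(1-ρ)(1-ρ^(K+1))]
L = 0.83333 × (1 - 9×0.23256 + 8×0.19380) / ((1 - 0.83333) × (1 - 0.19380)) = 2.8364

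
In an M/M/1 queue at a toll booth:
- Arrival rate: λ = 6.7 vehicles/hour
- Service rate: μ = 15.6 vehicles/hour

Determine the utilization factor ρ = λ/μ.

Server utilization: ρ = λ/μ
ρ = 6.7/15.6 = 0.4295
The server is busy 42.95% of the time.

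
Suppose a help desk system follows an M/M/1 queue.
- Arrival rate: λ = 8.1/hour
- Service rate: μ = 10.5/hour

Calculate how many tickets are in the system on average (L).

ρ = λ/μ = 8.1/10.5 = 0.7714
For M/M/1: L = λ/(μ-λ)
L = 8.1/(10.5-8.1) = 8.1/2.40
L = 3.3750 tickets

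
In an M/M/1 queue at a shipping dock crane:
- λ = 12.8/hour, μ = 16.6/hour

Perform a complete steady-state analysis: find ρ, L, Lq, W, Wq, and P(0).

Step 1: ρ = λ/μ = 12.8/16.6 = 0.7711
Step 2: L = λ/(μ-λ) = 12.8/3.80 = 3.3684
Step 3: Lq = λ²/(μ(μ-λ)) = 163.84/(16.6×3.80) = 2.5973
Step 4: W = 1/(μ-λ) = 1/3.80 = 0.26316
Step 5: Wq = λ/(μ(μ-λ)) = 12.8/(16.6×3.80) = 0.2029
Step 6: P(0) = 1-ρ = 0.2289
Verify: L = λW = 12.8×0.26316 = 3.3684 ✔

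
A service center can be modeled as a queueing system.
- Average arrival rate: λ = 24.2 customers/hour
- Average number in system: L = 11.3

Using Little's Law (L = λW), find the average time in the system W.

Little's Law: L = λW, so W = L/λ
W = 11.3/24.2 = 0.4669 hours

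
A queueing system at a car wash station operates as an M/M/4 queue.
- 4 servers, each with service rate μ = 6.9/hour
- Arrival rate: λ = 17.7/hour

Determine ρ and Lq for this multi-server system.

Traffic intensity: ρ = λ/(cμ) = 17.7/(4×6.9) = 0.6413
Since ρ = 0.6413 < 1, system is stable.
Offered load a = λ/μ = cρ = 17.7/6.9 = 2.5652
P₀ = [ Σₙ₌₀^3 aⁿ/n! + a^4/(4!(1-ρ)) ]⁻¹
Σ = a^0/0! + a^1/1! + a^2/2! + a^3/3! = 1.0000 + 2.5652 + 3.2902 + 2.8133 = 9.6687
a^4/(4!(1-ρ)) = 43.3009/(24 × 0.358696) = 5.0299
P₀ = 1/(9.6687 + 5.0299) = 0.06803
Lq = P₀·a^4·ρ / (4!(1-ρ)²) = 0.068034 × 43.3009 × 0.64130 / (24 × 0.12866) = 0.6118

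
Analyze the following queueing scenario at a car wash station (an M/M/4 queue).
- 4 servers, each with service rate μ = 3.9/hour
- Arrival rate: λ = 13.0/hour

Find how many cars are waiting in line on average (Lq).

Traffic intensity: ρ = λ/(cμ) = 13.0/(4×3.9) = 0.8333
Since ρ = 0.8333 < 1, system is stable.
Offered load a = λ/μ = cρ = 13.0/3.9 = 3.3333
P₀ = [ Σₙ₌₀^3 aⁿ/n! + a^4/(4!(1-ρ)) ]⁻¹
Σ = a^0/0! + a^1/1! + a^2/2! + a^3/3! = 1.0000 + 3.3333 + 5.5556 + 6.1728 = 16.0617
a^4/(4!(1-ρ)) = 123.4568/(24 × 0.1666667) = 30.8642
P₀ = 1/(16.0617 + 30.8642) = 0.02131
Lq = P₀·a^4·ρ / (4!(1-ρ)²) = 0.0213102 × 123.4568 × 0.833333 / (24 × 0.0277778) = 3.2886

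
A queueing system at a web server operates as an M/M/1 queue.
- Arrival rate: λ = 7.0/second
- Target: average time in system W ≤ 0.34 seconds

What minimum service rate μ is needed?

For M/M/1: W = 1/(μ-λ)
Need W ≤ 0.34, so 1/(μ-λ) ≤ 0.34
μ - λ ≥ 1/0.34 = 2.9412
μ ≥ 7.0 + 2.9412 = 9.9412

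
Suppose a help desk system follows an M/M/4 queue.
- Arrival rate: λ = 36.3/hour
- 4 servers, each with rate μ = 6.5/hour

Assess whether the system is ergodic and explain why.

Stability requires ρ = λ/(cμ) < 1
ρ = 36.3/(4 × 6.5) = 36.3/26.00 = 1.3962
Since 1.3962 ≥ 1, the system is UNSTABLE.
Need c > λ/μ = 36.3/6.5 = 5.58.
Minimum servers needed: c = 6.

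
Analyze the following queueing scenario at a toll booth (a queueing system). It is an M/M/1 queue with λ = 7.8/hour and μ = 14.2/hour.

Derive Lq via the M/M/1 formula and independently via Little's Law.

Method 1 (direct): Lq = λ²/(μ(μ-λ)) = 60.84/(14.2 × 6.40) = 0.6695

Method 2 (Little's Law):
W = 1/(μ-λ) = 1/6.40 = 0.15625
Wq = W - 1/μ = 0.15625 - 0.070423 = 0.08583
Lq = λWq = 7.8 × 0.08583 = 0.6695 ✔ (matches Method 1)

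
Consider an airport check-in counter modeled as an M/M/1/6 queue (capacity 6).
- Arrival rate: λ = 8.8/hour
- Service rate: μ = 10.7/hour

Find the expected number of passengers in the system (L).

ρ = λ/μ = 8.8/10.7 = 0.82243
P₀ = (1-ρ)/(1-ρ^(K+1)) = (1-0.82243)/(1-0.82243^7) = 0.1776/0.7455 = 0.2382
P_K = P₀×ρ^K = 0.23819 × 0.82243^6 = 0.23819 × 0.30945 = 0.07371
L = ρ[1 - (K+1)ρ^K + Kρ^(K+1)] / [(1-ρ)(1-ρ^(K+1))]
L = 0.82243 × (1 - 7×0.30945 + 6×0.25450) / ((1 - 0.82243) × (1 - 0.25450)) = 2.2419 passengers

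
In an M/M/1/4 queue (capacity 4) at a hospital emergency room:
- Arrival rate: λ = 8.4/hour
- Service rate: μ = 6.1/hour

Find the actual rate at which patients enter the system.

ρ = λ/μ = 8.4/6.1 = 1.37705
P₀ = (1-ρ)/(1-ρ^(K+1)) = (1-1.37705)/(1-1.37705^5) = -0.37705/-3.9516 = 0.09542
P_K = P₀×ρ^K = 0.09542 × 1.37705^4 = 0.09542 × 3.5958 = 0.3431
λ_eff = λ(1-P_K) = 8.4 × (1 - 0.3431) = 8.4 × 0.6569 = 5.5180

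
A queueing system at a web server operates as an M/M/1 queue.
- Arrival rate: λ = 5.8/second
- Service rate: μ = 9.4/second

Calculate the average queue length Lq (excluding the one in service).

ρ = λ/μ = 5.8/9.4 = 0.6170
For M/M/1: Lq = λ²/(μ(μ-λ))
Lq = 33.64/(9.4 × 3.60)
Lq = 0.9941 requests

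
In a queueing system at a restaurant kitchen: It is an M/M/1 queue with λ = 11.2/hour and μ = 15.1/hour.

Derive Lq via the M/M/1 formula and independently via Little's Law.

Method 1 (direct): Lq = λ²/(μ(μ-λ)) = 125.44/(15.1 × 3.90) = 2.1301

Method 2 (Little's Law):
W = 1/(μ-λ) = 1/3.90 = 0.25641
Wq = W - 1/μ = 0.25641 - 0.066225 = 0.19019
Lq = λWq = 11.2 × 0.19019 = 2.1301 ✔ (matches Method 1)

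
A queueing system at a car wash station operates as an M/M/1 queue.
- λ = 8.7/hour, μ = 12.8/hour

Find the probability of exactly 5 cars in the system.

ρ = λ/μ = 8.7/12.8 = 0.67969
P(n) = (1-ρ)ρⁿ
P(5) = (1-0.67969) × 0.67969^5
P(5) = 0.32031 × 0.14506
P(5) = 0.04646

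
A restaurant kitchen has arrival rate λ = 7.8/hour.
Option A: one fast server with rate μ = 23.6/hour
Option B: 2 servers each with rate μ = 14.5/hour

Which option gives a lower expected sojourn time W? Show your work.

Option A: single server μ = 23.6 (M/M/1)
  ρ_A = 7.8/23.6 = 0.3305
  W_A = 1/(μ-λ) = 1/(23.6-7.8) = 1/15.80 = 0.06329

Option B: 2 servers μ = 14.5 (M/M/2)
  ρ_B = λ/(cμ) = 7.8/(2×14.5) = 0.2690
  Offered load a = λ/μ = cρ = 7.8/14.5 = 0.5379
  P₀ = [ Σₙ₌₀^1 aⁿ/n! + a^2/(2!(1-ρ)) ]⁻¹
  Σ = a^0/0! + a^1/1! = 1.0000 + 0.5379 = 1.5379
  a^2/(2!(1-ρ)) = 0.2894/(2 × 0.7310) = 0.1979
  P₀ = 1/(1.5379 + 0.1979) = 0.5761
  Lq = P₀·a^2·ρ / (2!(1-ρ)²) = 0.57609 × 0.28937 × 0.26897 / (2 × 0.53441) = 0.04195
  Wq_B = Lq/λ = 0.04195/7.8 = 0.0053782
  W_B = Wq_B + 1/μ = 0.0053782 + 0.068966 = 0.07434

Since W_A = 0.06329 < W_B = 0.07434, Option A (single fast server) has the shorter time in system.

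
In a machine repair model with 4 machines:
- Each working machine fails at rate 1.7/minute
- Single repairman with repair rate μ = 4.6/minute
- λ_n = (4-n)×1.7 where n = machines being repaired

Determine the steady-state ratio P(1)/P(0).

P(1)/P(0) = ∏_{i=0}^{1-1} λ_i/μ_{i+1}
= (4-0)×1.7/4.6
= 1.4783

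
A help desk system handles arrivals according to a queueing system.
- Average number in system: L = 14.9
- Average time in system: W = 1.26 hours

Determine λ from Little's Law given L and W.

Little's Law: L = λW, so λ = L/W
λ = 14.9/1.26 = 11.8254 tickets/hour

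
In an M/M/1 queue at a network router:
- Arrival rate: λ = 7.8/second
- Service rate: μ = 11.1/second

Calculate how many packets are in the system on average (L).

ρ = λ/μ = 7.8/11.1 = 0.7027
For M/M/1: L = λ/(μ-λ)
L = 7.8/(11.1-7.8) = 7.8/3.30
L = 2.3636 packets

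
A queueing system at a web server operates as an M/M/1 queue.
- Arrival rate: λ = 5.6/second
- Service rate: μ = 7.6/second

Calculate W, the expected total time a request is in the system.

First, compute utilization: ρ = λ/μ = 5.6/7.6 = 0.7368
For M/M/1: W = 1/(μ-λ)
W = 1/(7.6-5.6) = 1/2.00
W = 0.5000 seconds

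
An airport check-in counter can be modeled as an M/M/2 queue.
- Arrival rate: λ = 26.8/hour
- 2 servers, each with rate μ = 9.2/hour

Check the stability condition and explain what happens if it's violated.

Stability requires ρ = λ/(cμ) < 1
ρ = 26.8/(2 × 9.2) = 26.8/18.40 = 1.4565
Since 1.4565 ≥ 1, the system is UNSTABLE.
Need c > λ/μ = 26.8/9.2 = 2.91.
Minimum servers needed: c = 3.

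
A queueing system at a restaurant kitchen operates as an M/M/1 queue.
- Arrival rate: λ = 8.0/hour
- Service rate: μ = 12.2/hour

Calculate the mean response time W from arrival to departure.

First, compute utilization: ρ = λ/μ = 8.0/12.2 = 0.6557
For M/M/1: W = 1/(μ-λ)
W = 1/(12.2-8.0) = 1/4.20
W = 0.2381 hours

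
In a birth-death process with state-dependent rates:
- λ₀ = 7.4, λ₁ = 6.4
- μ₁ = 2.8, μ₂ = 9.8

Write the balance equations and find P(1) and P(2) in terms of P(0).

Balance equations:
State 0: λ₀P₀ = μ₁P₁ → P₁ = (λ₀/μ₁)P₀ = (7.4/2.8)P₀ = 2.6429P₀
State 1: P₂ = (λ₀λ₁)/(μ₁μ₂)P₀ = (7.4×6.4)/(2.8×9.8)P₀ = 1.7259P₀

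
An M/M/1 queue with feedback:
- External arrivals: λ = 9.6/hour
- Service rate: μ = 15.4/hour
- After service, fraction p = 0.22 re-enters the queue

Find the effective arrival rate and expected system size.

Effective arrival rate: λ_eff = λ/(1-p) = 9.6/(1-0.22) = 9.6/0.78 = 12.3077
ρ = λ_eff/μ = 12.3077/15.4 = 0.7992
L = ρ/(1-ρ) = 0.7992/(1-0.7992) = 3.9801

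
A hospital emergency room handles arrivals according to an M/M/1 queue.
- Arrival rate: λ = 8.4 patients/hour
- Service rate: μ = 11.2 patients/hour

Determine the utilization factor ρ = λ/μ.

Server utilization: ρ = λ/μ
ρ = 8.4/11.2 = 0.7500
The server is busy 75.00% of the time.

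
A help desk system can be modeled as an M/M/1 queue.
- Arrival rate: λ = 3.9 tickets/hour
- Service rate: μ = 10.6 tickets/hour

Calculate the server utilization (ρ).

Server utilization: ρ = λ/μ
ρ = 3.9/10.6 = 0.3679
The server is busy 36.79% of the time.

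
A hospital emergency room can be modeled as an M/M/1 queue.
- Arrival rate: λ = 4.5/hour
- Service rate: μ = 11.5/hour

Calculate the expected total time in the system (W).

First, compute utilization: ρ = λ/μ = 4.5/11.5 = 0.3913
For M/M/1: W = 1/(μ-λ)
W = 1/(11.5-4.5) = 1/7.00
W = 0.1429 hours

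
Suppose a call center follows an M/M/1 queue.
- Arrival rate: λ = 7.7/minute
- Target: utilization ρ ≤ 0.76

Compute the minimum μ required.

ρ = λ/μ, so μ = λ/ρ
μ ≥ 7.7/0.76 = 10.1316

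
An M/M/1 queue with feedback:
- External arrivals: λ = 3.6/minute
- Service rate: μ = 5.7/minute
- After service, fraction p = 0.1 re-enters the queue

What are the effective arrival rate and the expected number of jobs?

Effective arrival rate: λ_eff = λ/(1-p) = 3.6/(1-0.1) = 3.6/0.90 = 4.0000
ρ = λ_eff/μ = 4.0000/5.7 = 0.70175
L = ρ/(1-ρ) = 0.70175/(1-0.70175) = 2.3529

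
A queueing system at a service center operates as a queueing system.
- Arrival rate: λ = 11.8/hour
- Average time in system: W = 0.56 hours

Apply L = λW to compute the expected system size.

Little's Law: L = λW
L = 11.8 × 0.56 = 6.6080 customers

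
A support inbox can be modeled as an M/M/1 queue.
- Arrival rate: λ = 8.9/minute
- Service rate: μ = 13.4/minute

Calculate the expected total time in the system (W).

First, compute utilization: ρ = λ/μ = 8.9/13.4 = 0.6642
For M/M/1: W = 1/(μ-λ)
W = 1/(13.4-8.9) = 1/4.50
W = 0.2222 minutes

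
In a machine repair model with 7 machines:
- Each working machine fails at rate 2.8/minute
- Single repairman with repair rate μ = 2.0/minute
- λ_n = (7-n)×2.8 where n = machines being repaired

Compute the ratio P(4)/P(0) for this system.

P(4)/P(0) = ∏_{i=0}^{4-1} λ_i/μ_{i+1}
= (7-0)×2.8/2.0 × (7-1)×2.8/2.0 × (7-2)×2.8/2.0 × (7-3)×2.8/2.0
= 3226.9440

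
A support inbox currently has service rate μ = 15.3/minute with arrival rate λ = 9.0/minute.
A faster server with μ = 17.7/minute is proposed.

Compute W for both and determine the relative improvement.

System 1: ρ₁ = 9.0/15.3 = 0.5882, W₁ = 1/(15.3-9.0) = 0.15873
System 2: ρ₂ = 9.0/17.7 = 0.5085, W₂ = 1/(17.7-9.0) = 0.11494
Improvement: (W₁-W₂)/W₁ = (0.15873-0.11494)/0.15873 = 27.59%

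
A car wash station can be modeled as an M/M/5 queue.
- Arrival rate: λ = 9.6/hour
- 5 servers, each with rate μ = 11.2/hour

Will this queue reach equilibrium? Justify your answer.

Stability requires ρ = λ/(cμ) < 1
ρ = 9.6/(5 × 11.2) = 9.6/56.00 = 0.1714
Since 0.1714 < 1, the system is STABLE.
The servers are busy 17.14% of the time.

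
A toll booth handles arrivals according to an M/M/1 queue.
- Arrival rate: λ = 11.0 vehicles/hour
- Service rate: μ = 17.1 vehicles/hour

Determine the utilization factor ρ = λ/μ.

Server utilization: ρ = λ/μ
ρ = 11.0/17.1 = 0.6433
The server is busy 64.33% of the time.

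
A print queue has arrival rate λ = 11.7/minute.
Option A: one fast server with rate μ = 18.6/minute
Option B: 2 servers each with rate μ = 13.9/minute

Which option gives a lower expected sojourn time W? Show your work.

Option A: single server μ = 18.6 (M/M/1)
  ρ_A = 11.7/18.6 = 0.6290
  W_A = 1/(μ-λ) = 1/(18.6-11.7) = 1/6.90 = 0.1449

Option B: 2 servers μ = 13.9 (M/M/2)
  ρ_B = λ/(cμ) = 11.7/(2×13.9) = 0.4209
  Offered load a = λ/μ = cρ = 11.7/13.9 = 0.8417
  P₀ = [ Σₙ₌₀^1 aⁿ/n! + a^2/(2!(1-ρ)) ]⁻¹
  Σ = a^0/0! + a^1/1! = 1.0000 + 0.8417 = 1.8417
  a^2/(2!(1-ρ)) = 0.7085/(2 × 0.5791) = 0.6117
  P₀ = 1/(1.8417 + 0.6117) = 0.4076
  Lq = P₀·a^2·ρ / (2!(1-ρ)²) = 0.4076 × 0.7085 × 0.4209 / (2 × 0.3354) = 0.1812
  Wq_B = Lq/λ = 0.1812/11.7 = 0.01549
  W_B = Wq_B + 1/μ = 0.01549 + 0.07194 = 0.08743

Since W_B = 0.08743 < W_A = 0.1449, Option B (multiple servers) has the shorter time in system.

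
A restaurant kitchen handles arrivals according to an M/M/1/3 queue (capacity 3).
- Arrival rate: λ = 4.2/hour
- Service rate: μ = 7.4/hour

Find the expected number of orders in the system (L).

ρ = λ/μ = 4.2/7.4 = 0.56757
P₀ = (1-ρ)/(1-ρ^(K+1)) = (1-0.56757)/(1-0.56757^4) = 0.4324/0.8962 = 0.4825
P_K = P₀×ρ^K = 0.48250 × 0.56757^3 = 0.48250 × 0.18283 = 0.08822
L = ρ[1 - (K+1)ρ^K + Kρ^(K+1)] / [(1-ρ)(1-ρ^(K+1))]
L = 0.56757 × (1 - 4×0.18283 + 3×0.10377) / ((1 - 0.56757) × (1 - 0.10377)) = 0.8494 orders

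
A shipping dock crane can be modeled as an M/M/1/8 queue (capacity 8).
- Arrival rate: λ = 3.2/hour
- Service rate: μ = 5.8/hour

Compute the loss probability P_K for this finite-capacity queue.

ρ = λ/μ = 3.2/5.8 = 0.55172
P₀ = (1-ρ)/(1-ρ^(K+1)) = (1-0.55172)/(1-0.55172^9) = 0.4483/0.9953 = 0.4504
P_K = P₀×ρ^K = 0.4504 × 0.55172^8 = 0.4504 × 0.008585 = 0.003867
Blocking probability = 0.39%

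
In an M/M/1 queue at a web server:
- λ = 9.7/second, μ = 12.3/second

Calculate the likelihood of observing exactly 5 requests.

ρ = λ/μ = 9.7/12.3 = 0.78862
P(n) = (1-ρ)ρⁿ
P(5) = (1-0.78862) × 0.78862^5
P(5) = 0.2114 × 0.3050
P(5) = 0.06448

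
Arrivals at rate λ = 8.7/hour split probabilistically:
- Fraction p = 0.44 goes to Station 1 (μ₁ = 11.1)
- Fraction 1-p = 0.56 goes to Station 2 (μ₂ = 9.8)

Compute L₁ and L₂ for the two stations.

Effective rates: λ₁ = 8.7×0.44 = 3.828, λ₂ = 8.7×0.56 = 4.872
Station 1: ρ₁ = 3.828/11.1 = 0.34486, L₁ = ρ₁/(1-ρ₁) = 0.34486/(1-0.34486) = 0.5264
Station 2: ρ₂ = 4.872/9.8 = 0.49714, L₂ = ρ₂/(1-ρ₂) = 0.49714/(1-0.49714) = 0.9886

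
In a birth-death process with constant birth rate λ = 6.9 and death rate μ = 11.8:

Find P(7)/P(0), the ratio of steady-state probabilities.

For constant rates: P(n)/P(0) = (λ/μ)^n
P(7)/P(0) = (6.9/11.8)^7 = 0.58475^7 = 0.02338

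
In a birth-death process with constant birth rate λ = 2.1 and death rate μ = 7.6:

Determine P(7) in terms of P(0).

For constant rates: P(n)/P(0) = (λ/μ)^n
P(7)/P(0) = (2.1/7.6)^7 = 0.27632^7 = 0.0001230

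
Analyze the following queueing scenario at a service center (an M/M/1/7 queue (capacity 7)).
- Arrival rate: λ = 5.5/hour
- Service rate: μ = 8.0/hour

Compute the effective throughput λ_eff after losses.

ρ = λ/μ = 5.5/8.0 = 0.6875
P₀ = (1-ρ)/(1-ρ^(K+1)) = (1-0.6875)/(1-0.6875^8) = 0.3125/0.9501 = 0.3289
P_K = P₀×ρ^K = 0.3289 × 0.6875^7 = 0.3289 × 0.07260 = 0.02388
λ_eff = λ(1-P_K) = 5.5 × (1 - 0.02388) = 5.5 × 0.97612 = 5.3687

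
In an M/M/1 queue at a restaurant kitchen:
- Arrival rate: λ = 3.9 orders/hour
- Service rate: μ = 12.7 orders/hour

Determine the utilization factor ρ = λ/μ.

Server utilization: ρ = λ/μ
ρ = 3.9/12.7 = 0.3071
The server is busy 30.71% of the time.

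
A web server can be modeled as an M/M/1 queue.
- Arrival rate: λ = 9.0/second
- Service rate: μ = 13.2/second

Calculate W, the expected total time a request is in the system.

First, compute utilization: ρ = λ/μ = 9.0/13.2 = 0.6818
For M/M/1: W = 1/(μ-λ)
W = 1/(13.2-9.0) = 1/4.20
W = 0.2381 seconds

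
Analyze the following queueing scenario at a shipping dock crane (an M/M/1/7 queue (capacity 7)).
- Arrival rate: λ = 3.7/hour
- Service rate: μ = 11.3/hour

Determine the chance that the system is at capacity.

ρ = λ/μ = 3.7/11.3 = 0.32743
P₀ = (1-ρ)/(1-ρ^(K+1)) = (1-0.32743)/(1-0.32743^8) = 0.6726/0.9999 = 0.6727
P_K = P₀×ρ^K = 0.6727 × 0.32743^7 = 0.6727 × 0.0004035 = 0.0002714
Blocking probability = 0.02714%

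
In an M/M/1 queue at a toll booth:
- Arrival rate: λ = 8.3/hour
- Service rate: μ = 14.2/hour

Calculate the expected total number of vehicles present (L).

ρ = λ/μ = 8.3/14.2 = 0.5845
For M/M/1: L = λ/(μ-λ)
L = 8.3/(14.2-8.3) = 8.3/5.90
L = 1.4068 vehicles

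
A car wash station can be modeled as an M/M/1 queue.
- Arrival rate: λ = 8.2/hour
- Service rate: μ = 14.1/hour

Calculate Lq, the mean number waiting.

ρ = λ/μ = 8.2/14.1 = 0.5816
For M/M/1: Lq = λ²/(μ(μ-λ))
Lq = 67.24/(14.1 × 5.90)
Lq = 0.8083 cars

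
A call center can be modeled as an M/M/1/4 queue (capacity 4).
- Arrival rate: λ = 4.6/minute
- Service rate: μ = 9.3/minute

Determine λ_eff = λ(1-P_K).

ρ = λ/μ = 4.6/9.3 = 0.49462
P₀ = (1-ρ)/(1-ρ^(K+1)) = (1-0.49462)/(1-0.49462^5) = 0.5054/0.9704 = 0.5208
P_K = P₀×ρ^K = 0.5208 × 0.49462^4 = 0.5208 × 0.05985 = 0.03117
λ_eff = λ(1-P_K) = 4.6 × (1 - 0.03117) = 4.6 × 0.96883 = 4.4566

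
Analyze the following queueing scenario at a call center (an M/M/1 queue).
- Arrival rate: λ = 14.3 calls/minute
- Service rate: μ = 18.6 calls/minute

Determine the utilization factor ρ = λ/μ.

Server utilization: ρ = λ/μ
ρ = 14.3/18.6 = 0.7688
The server is busy 76.88% of the time.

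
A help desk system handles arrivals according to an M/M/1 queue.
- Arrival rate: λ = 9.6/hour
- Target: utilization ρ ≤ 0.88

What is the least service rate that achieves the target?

ρ = λ/μ, so μ = λ/ρ
μ ≥ 9.6/0.88 = 10.9091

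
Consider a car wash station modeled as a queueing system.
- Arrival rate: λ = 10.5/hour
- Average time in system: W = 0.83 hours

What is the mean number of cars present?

Little's Law: L = λW
L = 10.5 × 0.83 = 8.7150 cars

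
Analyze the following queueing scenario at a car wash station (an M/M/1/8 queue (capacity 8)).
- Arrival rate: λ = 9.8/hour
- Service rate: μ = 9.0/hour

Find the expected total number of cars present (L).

ρ = λ/μ = 9.8/9.0 = 1.08889
P₀ = (1-ρ)/(1-ρ^(K+1)) = (1-1.08889)/(1-1.08889^9) = -0.0888900/-1.15207 = 0.07716
P_K = P₀×ρ^K = 0.07716 × 1.08889^8 = 0.07716 × 1.9764 = 0.1525
L = ρ[1 - (K+1)ρ^K + Kρ^(K+1)] / [(1-ρ)(1-ρ^(K+1))]
L = 1.08889 × (1 - 9×1.976387 + 8×2.152068) / ((1 - 1.08889) × (1 - 2.152068)) = 4.5622 cars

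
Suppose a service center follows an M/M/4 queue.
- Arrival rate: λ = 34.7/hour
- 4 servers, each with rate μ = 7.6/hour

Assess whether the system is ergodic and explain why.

Stability requires ρ = λ/(cμ) < 1
ρ = 34.7/(4 × 7.6) = 34.7/30.40 = 1.1414
Since 1.1414 ≥ 1, the system is UNSTABLE.
Need c > λ/μ = 34.7/7.6 = 4.57.
Minimum servers needed: c = 5.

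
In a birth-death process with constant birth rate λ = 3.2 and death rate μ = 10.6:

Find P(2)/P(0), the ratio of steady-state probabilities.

For constant rates: P(n)/P(0) = (λ/μ)^n
P(2)/P(0) = (3.2/10.6)^2 = 0.3019^2 = 0.09114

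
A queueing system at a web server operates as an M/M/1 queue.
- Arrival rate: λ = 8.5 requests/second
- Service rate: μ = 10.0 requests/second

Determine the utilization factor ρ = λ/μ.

Server utilization: ρ = λ/μ
ρ = 8.5/10.0 = 0.8500
The server is busy 85.00% of the time.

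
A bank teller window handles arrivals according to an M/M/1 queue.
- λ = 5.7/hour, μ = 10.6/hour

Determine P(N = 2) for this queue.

ρ = λ/μ = 5.7/10.6 = 0.5377
P(n) = (1-ρ)ρⁿ
P(2) = (1-0.5377) × 0.5377^2
P(2) = 0.4623 × 0.2891
P(2) = 0.1337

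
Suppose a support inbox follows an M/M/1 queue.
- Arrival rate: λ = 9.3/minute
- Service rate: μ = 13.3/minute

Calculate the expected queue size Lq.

ρ = λ/μ = 9.3/13.3 = 0.6992
For M/M/1: Lq = λ²/(μ(μ-λ))
Lq = 86.49/(13.3 × 4.00)
Lq = 1.6258 emails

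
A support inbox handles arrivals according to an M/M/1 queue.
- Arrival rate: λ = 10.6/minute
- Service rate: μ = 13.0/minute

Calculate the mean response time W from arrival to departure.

First, compute utilization: ρ = λ/μ = 10.6/13.0 = 0.8154
For M/M/1: W = 1/(μ-λ)
W = 1/(13.0-10.6) = 1/2.40
W = 0.4167 minutes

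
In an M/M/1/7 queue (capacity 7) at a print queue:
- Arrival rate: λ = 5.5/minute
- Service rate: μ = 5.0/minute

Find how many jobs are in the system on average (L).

ρ = λ/μ = 5.5/5.0 = 1.1000
P₀ = (1-ρ)/(1-ρ^(K+1)) = (1-1.1000)/(1-1.1000^8) = -0.1000/-1.1436 = 0.08744
P_K = P₀×ρ^K = 0.08744 × 1.1000^7 = 0.08744 × 1.9487 = 0.1704
L = ρ[1 - (K+1)ρ^K + Kρ^(K+1)] / [(1-ρ)(1-ρ^(K+1))]
L = 1.1000 × (1 - 8×1.948717 + 7×2.143589) / ((1 - 1.1000) × (1 - 2.143589)) = 3.9955 jobs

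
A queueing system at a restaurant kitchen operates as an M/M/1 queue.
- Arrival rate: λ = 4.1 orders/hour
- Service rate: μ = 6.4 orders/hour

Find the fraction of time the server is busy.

Server utilization: ρ = λ/μ
ρ = 4.1/6.4 = 0.6406
The server is busy 64.06% of the time.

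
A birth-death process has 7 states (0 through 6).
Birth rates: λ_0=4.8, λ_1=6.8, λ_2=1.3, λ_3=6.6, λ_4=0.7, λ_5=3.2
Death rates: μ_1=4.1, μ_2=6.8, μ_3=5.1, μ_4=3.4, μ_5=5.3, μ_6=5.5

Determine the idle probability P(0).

Ratios P(n)/P(0) = (λ₀···λₙ₋₁)/(μ₁···μₙ):
P(1)/P(0) = (4.8)/(4.1) = 1.17073
P(2)/P(0) = (4.8×6.8)/(4.1×6.8) = 1.17073
P(3)/P(0) = (4.8×6.8×1.3)/(4.1×6.8×5.1) = 0.298422
P(4)/P(0) = (4.8×6.8×1.3×6.6)/(4.1×6.8×5.1×3.4) = 0.579289
P(5)/P(0) = (4.8×6.8×1.3×6.6×0.7)/(4.1×6.8×5.1×3.4×5.3) = 0.0765099
P(6)/P(0) = (4.8×6.8×1.3×6.6×0.7×3.2)/(4.1×6.8×5.1×3.4×5.3×5.5) = 0.0445149

Normalization: ∑ P(n) = 1
P(0) × (1.00000 + 1.17073 + 1.17073 + 0.298422 + 0.579289 + 0.0765099 + 0.0445149) = 1
P(0) × 4.3402 = 1
P(0) = 1/4.3402 = 0.2304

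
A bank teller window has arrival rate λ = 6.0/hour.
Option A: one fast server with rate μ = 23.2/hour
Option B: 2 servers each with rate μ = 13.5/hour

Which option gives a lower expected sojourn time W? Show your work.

Option A: single server μ = 23.2 (M/M/1)
  ρ_A = 6.0/23.2 = 0.2586
  W_A = 1/(μ-λ) = 1/(23.2-6.0) = 1/17.20 = 0.05814

Option B: 2 servers μ = 13.5 (M/M/2)
  ρ_B = λ/(cμ) = 6.0/(2×13.5) = 0.2222
  Offered load a = λ/μ = cρ = 6.0/13.5 = 0.4444
  P₀ = [ Σₙ₌₀^1 aⁿ/n! + a^2/(2!(1-ρ)) ]⁻¹
  Σ = a^0/0! + a^1/1! = 1.0000 + 0.4444 = 1.4444
  a^2/(2!(1-ρ)) = 0.1975/(2 × 0.7778) = 0.1270
  P₀ = 1/(1.4444 + 0.1270) = 0.6364
  Lq = P₀·a^2·ρ / (2!(1-ρ)²) = 0.63636 × 0.19753 × 0.22222 / (2 × 0.60494) = 0.02309
  Wq_B = Lq/λ = 0.02309/6.0 = 0.003848
  W_B = Wq_B + 1/μ = 0.003848 + 0.07407 = 0.07792

Since W_A = 0.05814 < W_B = 0.07792, Option A (single fast server) has the shorter time in system.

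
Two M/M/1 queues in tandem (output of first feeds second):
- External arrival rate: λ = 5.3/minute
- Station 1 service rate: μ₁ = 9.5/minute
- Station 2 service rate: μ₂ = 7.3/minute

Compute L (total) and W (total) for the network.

By Jackson's theorem, each station behaves as independent M/M/1.
Station 1: ρ₁ = 5.3/9.5 = 0.5579, L₁ = ρ₁/(1-ρ₁) = λ/(μ₁-λ) = 5.3/4.20 = 1.2619
Station 2: ρ₂ = 5.3/7.3 = 0.7260, L₂ = ρ₂/(1-ρ₂) = λ/(μ₂-λ) = 5.3/2.00 = 2.6500
Total: L = L₁ + L₂ = 1.2619 + 2.6500 = 3.9119
W = L/λ = 3.9119/5.3 = 0.7381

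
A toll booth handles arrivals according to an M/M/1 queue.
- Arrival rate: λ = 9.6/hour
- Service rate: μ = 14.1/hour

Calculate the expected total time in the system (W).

First, compute utilization: ρ = λ/μ = 9.6/14.1 = 0.6809
For M/M/1: W = 1/(μ-λ)
W = 1/(14.1-9.6) = 1/4.50
W = 0.2222 hours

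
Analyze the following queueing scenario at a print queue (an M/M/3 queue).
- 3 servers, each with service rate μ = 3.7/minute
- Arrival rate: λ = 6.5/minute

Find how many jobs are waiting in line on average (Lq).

Traffic intensity: ρ = λ/(cμ) = 6.5/(3×3.7) = 0.5856
Since ρ = 0.5856 < 1, system is stable.
Offered load a = λ/μ = cρ = 6.5/3.7 = 1.7568
P₀ = [ Σₙ₌₀^2 aⁿ/n! + a^3/(3!(1-ρ)) ]⁻¹
Σ = a^0/0! + a^1/1! + a^2/2! = 1.0000 + 1.7568 + 1.5431 = 4.2999
a^3/(3!(1-ρ)) = 5.4217/(6 × 0.4144) = 2.1805
P₀ = 1/(4.2999 + 2.1805) = 0.1543
Lq = P₀·a^3·ρ / (3!(1-ρ)²) = 0.1543 × 5.4217 × 0.5856 / (6 × 0.1717) = 0.4755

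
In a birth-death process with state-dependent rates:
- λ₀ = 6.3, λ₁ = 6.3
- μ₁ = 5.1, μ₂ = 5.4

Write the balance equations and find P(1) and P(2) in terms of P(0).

Balance equations:
State 0: λ₀P₀ = μ₁P₁ → P₁ = (λ₀/μ₁)P₀ = (6.3/5.1)P₀ = 1.2353P₀
State 1: P₂ = (λ₀λ₁)/(μ₁μ₂)P₀ = (6.3×6.3)/(5.1×5.4)P₀ = 1.4412P₀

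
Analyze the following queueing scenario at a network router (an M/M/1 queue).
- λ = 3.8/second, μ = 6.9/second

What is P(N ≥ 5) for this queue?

ρ = λ/μ = 3.8/6.9 = 0.55072
P(N ≥ n) = ρⁿ
P(N ≥ 5) = 0.55072^5
P(N ≥ 5) = 0.05066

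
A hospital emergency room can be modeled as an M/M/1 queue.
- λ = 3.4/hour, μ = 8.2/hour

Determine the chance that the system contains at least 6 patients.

ρ = λ/μ = 3.4/8.2 = 0.41463
P(N ≥ n) = ρⁿ
P(N ≥ 6) = 0.41463^6
P(N ≥ 6) = 0.005081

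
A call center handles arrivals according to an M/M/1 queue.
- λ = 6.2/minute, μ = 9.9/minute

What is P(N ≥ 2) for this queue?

ρ = λ/μ = 6.2/9.9 = 0.62626
P(N ≥ n) = ρⁿ
P(N ≥ 2) = 0.62626^2
P(N ≥ 2) = 0.3922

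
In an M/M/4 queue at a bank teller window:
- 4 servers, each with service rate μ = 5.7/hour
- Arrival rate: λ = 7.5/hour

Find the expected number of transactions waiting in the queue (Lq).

Traffic intensity: ρ = λ/(cμ) = 7.5/(4×5.7) = 0.3289
Since ρ = 0.3289 < 1, system is stable.
Offered load a = λ/μ = cρ = 7.5/5.7 = 1.3158
P₀ = [ Σₙ₌₀^3 aⁿ/n! + a^4/(4!(1-ρ)) ]⁻¹
Σ = a^0/0! + a^1/1! + a^2/2! + a^3/3! = 1.0000 + 1.3158 + 0.86565 + 0.37967 = 3.5611
a^4/(4!(1-ρ)) = 2.9974/(24 × 0.6711) = 0.1861
P₀ = 1/(3.5611 + 0.1861) = 0.2669
Lq = P₀·a^4·ρ / (4!(1-ρ)²) = 0.2669 × 2.9974 × 0.3289 / (24 × 0.4503) = 0.02435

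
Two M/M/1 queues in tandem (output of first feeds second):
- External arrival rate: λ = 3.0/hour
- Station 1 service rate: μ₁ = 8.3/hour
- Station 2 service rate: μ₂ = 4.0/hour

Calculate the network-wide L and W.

By Jackson's theorem, each station behaves as independent M/M/1.
Station 1: ρ₁ = 3.0/8.3 = 0.3614, L₁ = ρ₁/(1-ρ₁) = λ/(μ₁-λ) = 3.0/5.30 = 0.5660
Station 2: ρ₂ = 3.0/4.0 = 0.7500, L₂ = ρ₂/(1-ρ₂) = λ/(μ₂-λ) = 3.0/1.00 = 3.0000
Total: L = L₁ + L₂ = 0.5660 + 3.0000 = 3.5660
W = L/λ = 3.5660/3.0 = 1.1887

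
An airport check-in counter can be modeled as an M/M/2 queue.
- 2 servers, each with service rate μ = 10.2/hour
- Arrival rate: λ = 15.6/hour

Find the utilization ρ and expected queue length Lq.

Traffic intensity: ρ = λ/(cμ) = 15.6/(2×10.2) = 0.7647
Since ρ = 0.7647 < 1, system is stable.
Offered load a = λ/μ = cρ = 15.6/10.2 = 1.5294
P₀ = [ Σₙ₌₀^1 aⁿ/n! + a^2/(2!(1-ρ)) ]⁻¹
Σ = a^0/0! + a^1/1! = 1.0000 + 1.5294 = 2.5294
a^2/(2!(1-ρ)) = 2.33910/(2 × 0.235294) = 4.9706
P₀ = 1/(2.5294 + 4.9706) = 0.1333
Lq = P₀·a^2·ρ / (2!(1-ρ)²) = 0.13333 × 2.3391 × 0.76471 / (2 × 0.055363) = 2.1539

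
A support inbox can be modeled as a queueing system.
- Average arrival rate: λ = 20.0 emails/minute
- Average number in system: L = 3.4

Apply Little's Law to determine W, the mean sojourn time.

Little's Law: L = λW, so W = L/λ
W = 3.4/20.0 = 0.1700 minutes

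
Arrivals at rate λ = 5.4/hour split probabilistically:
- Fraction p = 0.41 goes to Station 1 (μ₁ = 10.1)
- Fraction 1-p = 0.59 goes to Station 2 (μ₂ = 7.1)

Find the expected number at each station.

Effective rates: λ₁ = 5.4×0.41 = 2.214, λ₂ = 5.4×0.59 = 3.186
Station 1: ρ₁ = 2.214/10.1 = 0.21921, L₁ = ρ₁/(1-ρ₁) = 0.21921/(1-0.21921) = 0.2808
Station 2: ρ₂ = 3.186/7.1 = 0.44873, L₂ = ρ₂/(1-ρ₂) = 0.44873/(1-0.44873) = 0.8140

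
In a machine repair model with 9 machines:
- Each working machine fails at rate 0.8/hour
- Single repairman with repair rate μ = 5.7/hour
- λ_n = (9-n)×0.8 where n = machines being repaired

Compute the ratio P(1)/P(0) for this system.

P(1)/P(0) = ∏_{i=0}^{1-1} λ_i/μ_{i+1}
= (9-0)×0.8/5.7
= 1.2632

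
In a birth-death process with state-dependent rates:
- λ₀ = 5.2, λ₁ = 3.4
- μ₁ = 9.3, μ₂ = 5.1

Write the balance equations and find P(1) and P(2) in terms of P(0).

Balance equations:
State 0: λ₀P₀ = μ₁P₁ → P₁ = (λ₀/μ₁)P₀ = (5.2/9.3)P₀ = 0.5591P₀
State 1: P₂ = (λ₀λ₁)/(μ₁μ₂)P₀ = (5.2×3.4)/(9.3×5.1)P₀ = 0.3728P₀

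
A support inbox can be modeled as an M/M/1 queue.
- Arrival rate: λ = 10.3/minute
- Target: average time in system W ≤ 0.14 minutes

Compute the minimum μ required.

For M/M/1: W = 1/(μ-λ)
Need W ≤ 0.14, so 1/(μ-λ) ≤ 0.14
μ - λ ≥ 1/0.14 = 7.1429
μ ≥ 10.3 + 7.1429 = 17.4429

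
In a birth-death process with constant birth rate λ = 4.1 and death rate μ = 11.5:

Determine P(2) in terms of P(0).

For constant rates: P(n)/P(0) = (λ/μ)^n
P(2)/P(0) = (4.1/11.5)^2 = 0.3565^2 = 0.1271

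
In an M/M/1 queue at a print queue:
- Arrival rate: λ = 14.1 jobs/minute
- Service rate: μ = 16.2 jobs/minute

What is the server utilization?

Server utilization: ρ = λ/μ
ρ = 14.1/16.2 = 0.8704
The server is busy 87.04% of the time.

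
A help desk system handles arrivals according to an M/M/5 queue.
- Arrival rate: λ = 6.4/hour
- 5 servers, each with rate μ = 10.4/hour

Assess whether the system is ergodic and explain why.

Stability requires ρ = λ/(cμ) < 1
ρ = 6.4/(5 × 10.4) = 6.4/52.00 = 0.1231
Since 0.1231 < 1, the system is STABLE.
The servers are busy 12.31% of the time.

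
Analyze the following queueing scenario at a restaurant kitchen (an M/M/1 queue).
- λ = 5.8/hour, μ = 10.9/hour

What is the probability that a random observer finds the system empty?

ρ = λ/μ = 5.8/10.9 = 0.5321
P(0) = 1 - ρ = 1 - 0.5321 = 0.4679
The server is idle 46.79% of the time.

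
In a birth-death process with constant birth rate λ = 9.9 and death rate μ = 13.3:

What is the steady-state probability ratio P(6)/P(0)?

For constant rates: P(n)/P(0) = (λ/μ)^n
P(6)/P(0) = (9.9/13.3)^6 = 0.74436^6 = 0.1701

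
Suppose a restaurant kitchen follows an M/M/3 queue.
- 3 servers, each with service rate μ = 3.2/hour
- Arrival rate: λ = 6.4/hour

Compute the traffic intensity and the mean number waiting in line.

Traffic intensity: ρ = λ/(cμ) = 6.4/(3×3.2) = 0.6667
Since ρ = 0.6667 < 1, system is stable.
Offered load a = λ/μ = cρ = 6.4/3.2 = 2.0000
P₀ = [ Σₙ₌₀^2 aⁿ/n! + a^3/(3!(1-ρ)) ]⁻¹
Σ = a^0/0! + a^1/1! + a^2/2! = 1.0000 + 2.0000 + 2.0000 = 5.0000
a^3/(3!(1-ρ)) = 8.0000/(6 × 0.33333) = 4.0000
P₀ = 1/(5.0000 + 4.0000) = 0.1111
Lq = P₀·a^3·ρ / (3!(1-ρ)²) = 0.1111 × 8.0000 × 0.6667 / (6 × 0.1111) = 0.8889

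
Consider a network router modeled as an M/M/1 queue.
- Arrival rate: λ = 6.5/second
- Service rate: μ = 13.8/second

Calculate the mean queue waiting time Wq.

First, compute utilization: ρ = λ/μ = 6.5/13.8 = 0.4710
For M/M/1: Wq = λ/(μ(μ-λ))
Wq = 6.5/(13.8 × (13.8-6.5))
Wq = 6.5/(13.8 × 7.30)
Wq = 0.06452 seconds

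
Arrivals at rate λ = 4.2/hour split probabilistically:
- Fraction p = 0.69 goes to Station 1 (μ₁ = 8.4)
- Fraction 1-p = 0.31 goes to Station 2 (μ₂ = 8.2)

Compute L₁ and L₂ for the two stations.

Effective rates: λ₁ = 4.2×0.69 = 2.898, λ₂ = 4.2×0.31 = 1.302
Station 1: ρ₁ = 2.898/8.4 = 0.3450, L₁ = ρ₁/(1-ρ₁) = 0.3450/(1-0.3450) = 0.5267
Station 2: ρ₂ = 1.302/8.2 = 0.1588, L₂ = ρ₂/(1-ρ₂) = 0.1588/(1-0.1588) = 0.1888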